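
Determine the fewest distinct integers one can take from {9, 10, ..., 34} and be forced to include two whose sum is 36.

18

A set avoiding the sum 36 can contain at most one of each pair {x, 36−x}, plus the 8 elements whose complement lies outside the range or equal to its own complement.
The integers 18, …, 34 (17 of them) are such a set: any two sum to at least 18+19 = 37 > 36.
By pigeonhole, any 18th integer completes one of the 9 pairs, so 18 choices force a sum of 36.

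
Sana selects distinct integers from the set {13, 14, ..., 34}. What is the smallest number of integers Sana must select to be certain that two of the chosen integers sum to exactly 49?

13

Two chosen integers sum to 49 exactly when both halves of some pair {x, 49−x} with 15 ≤ x ≤ 49−x ≤ 34 are chosen — 10 such pairs.
The remaining 2 elements (those with no distinct partner in range) can never complete a 49-sum, so the worst case takes all of them and one from each pair: 2 + 10 = 12.
The 13th integer has to be the second member of some pair, so 12 + 1 = 13.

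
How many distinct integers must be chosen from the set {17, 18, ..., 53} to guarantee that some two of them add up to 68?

21

Two chosen integers sum to 68 exactly when both halves of some pair {x, 68−x} with 17 ≤ x ≤ 68−x ≤ 51 are chosen — 17 such pairs.
The remaining 3 elements (those with no distinct partner in range) can never complete a 68-sum, so the worst case takes all of them and one from each pair: 3 + 17 = 20.
The 21st integer has to be the second member of some pair, so 20 + 1 = 21.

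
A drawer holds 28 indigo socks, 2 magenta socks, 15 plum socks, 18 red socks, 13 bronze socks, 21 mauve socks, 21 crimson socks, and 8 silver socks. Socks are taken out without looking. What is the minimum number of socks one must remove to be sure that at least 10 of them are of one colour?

The 8 colours are the holes; the socks drawn are the pigeons.
To avoid 10 of any one colour, the worst case takes at most 9 of each colour, or every sock of a colour that has fewer than 9.
That gives 9 + 2 + 9 + 9 + 9 + 9 + 9 + 8 = 64 socks with no colour reaching 10.
The next sock forces some colour to 10, so 64 + 1 = 65.

65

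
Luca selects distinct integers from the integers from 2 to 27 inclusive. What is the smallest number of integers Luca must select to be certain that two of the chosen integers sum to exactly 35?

17

Two chosen integers sum to 35 exactly when both halves of some pair {x, 35−x} with 8 ≤ x ≤ 35−x ≤ 27 are chosen — 10 such pairs.
The remaining 6 elements (those with no distinct partner in range) can never complete a 35-sum, so the worst case takes all of them and one from each pair: 6 + 10 = 16.
Pigeonhole: the 17th integer has to be the second member of some pair, so 16 + 1 = 17.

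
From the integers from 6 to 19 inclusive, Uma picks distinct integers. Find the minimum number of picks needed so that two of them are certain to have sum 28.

10

Group the elements by complementary pair {x, 28−x}: {9,19}, {10,18}, {11,17}, …, giving 5 two-element pairs, the single value 14 (it cannot pair with itself since the integers are distinct), and 3 integers whose partner 28−x falls outside [6,19].
Treating each of those 9 groups as a pigeonhole, one can pick one integer per group — 9 integers — with no two summing to 28.
The 10th integer lands in an occupied pair, forcing a sum of 28.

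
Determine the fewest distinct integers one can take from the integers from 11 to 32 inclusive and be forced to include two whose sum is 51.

16

A set avoiding the sum 51 can contain at most one of each pair {x, 51−x}, plus the 8 elements whose complement lies outside the range.
The integers 11, …, 25 (15 of them) are such a set: any two sum to at least 11+12 = 23 and at most 24+25 = 49 < 51.
Any 16th integer completes one of the 7 pairs, so 16 choices force a sum of 51.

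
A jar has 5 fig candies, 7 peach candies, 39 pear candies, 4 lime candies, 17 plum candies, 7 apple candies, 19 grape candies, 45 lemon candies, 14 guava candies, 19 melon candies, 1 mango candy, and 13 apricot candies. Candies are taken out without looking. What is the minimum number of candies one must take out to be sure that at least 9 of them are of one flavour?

81

The 12 flavours are the holes; the candies drawn are the pigeons.
To avoid 9 of any one flavour, the worst case takes at most 8 of each flavour, or every candy of a flavour that has fewer than 8.
That gives 5 + 7 + 8 + 4 + 8 + 7 + 8 + 8 + 8 + 8 + 1 + 8 = 80 candies with no flavour reaching 9.
The next candy forces some flavour to 9, so 80 + 1 = 81.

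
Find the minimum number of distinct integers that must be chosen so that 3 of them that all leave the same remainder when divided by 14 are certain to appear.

29

Pigeonhole: the 14 residue classes mod 14 are the pigeonholes.
With 28 integers one could put 2 in each residue class and have no class reach 3.
The 29th integer pushes some class to 3, so 14·2 + 1 = 29.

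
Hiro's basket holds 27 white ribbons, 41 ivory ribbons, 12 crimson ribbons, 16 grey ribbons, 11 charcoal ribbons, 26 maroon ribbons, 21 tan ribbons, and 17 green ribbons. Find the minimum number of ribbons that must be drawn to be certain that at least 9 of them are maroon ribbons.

In the worst case for collecting maroon ribbons, every non-maroon ribbon comes out first.
There are 27 + 41 + 12 + 16 + 11 + 21 + 17 = 145 non-maroon ribbons altogether.
After those, each further ribbon must be maroon, so 145 + 9 = 154 draws guarantee 9 maroon ribbons.

154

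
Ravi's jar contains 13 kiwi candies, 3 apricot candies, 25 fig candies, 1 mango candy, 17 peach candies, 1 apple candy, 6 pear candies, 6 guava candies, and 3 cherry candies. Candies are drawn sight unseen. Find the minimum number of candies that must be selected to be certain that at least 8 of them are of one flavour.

42

An adversary could hand out at most 7 candies per flavour (6 flavours run out sooner): 7 + 3 + 7 + 1 + 7 + 1 + 6 + 6 + 3 = 41 candies and still no flavour has 8.
One more candy lands in a flavour already at 7, so 42 draws are enough and 41 are not.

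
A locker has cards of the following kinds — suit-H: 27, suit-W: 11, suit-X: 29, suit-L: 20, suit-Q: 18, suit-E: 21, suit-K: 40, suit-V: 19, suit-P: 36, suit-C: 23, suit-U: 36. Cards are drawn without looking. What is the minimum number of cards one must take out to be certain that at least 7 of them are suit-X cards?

In the worst case for collecting suit-X cards, every non-suit-X card comes out first.
There are 27 + 11 + 20 + 18 + 21 + 40 + 19 + 36 + 23 + 36 = 251 non-suit-X cards altogether.
After those, each further card must be suit-X, so 251 + 7 = 258 draws guarantee 7 suit-X cards.

258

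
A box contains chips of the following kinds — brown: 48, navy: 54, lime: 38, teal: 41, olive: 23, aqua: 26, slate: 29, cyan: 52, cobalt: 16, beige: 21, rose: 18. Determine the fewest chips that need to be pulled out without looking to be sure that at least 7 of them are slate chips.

In the worst case for collecting slate chips, every non-slate chip comes out first.
There are 48 + 54 + 38 + 41 + 23 + 26 + 52 + 16 + 21 + 18 = 337 non-slate chips altogether.
After those, each further chip must be slate, so 337 + 7 = 344 draws guarantee 7 slate chips.

344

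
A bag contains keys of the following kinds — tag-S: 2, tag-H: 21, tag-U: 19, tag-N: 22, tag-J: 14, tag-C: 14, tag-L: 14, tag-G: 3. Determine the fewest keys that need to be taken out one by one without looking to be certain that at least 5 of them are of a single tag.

An adversary could hand out at most 4 keys per tag (tag-S, tag-G run out sooner): 2 + 4 + 4 + 4 + 4 + 4 + 4 + 3 = 29 keys and still no tag has 5.
By the pigeonhole principle, one more key lands in a tag already at 4, so 30 draws are enough and 29 are not.

30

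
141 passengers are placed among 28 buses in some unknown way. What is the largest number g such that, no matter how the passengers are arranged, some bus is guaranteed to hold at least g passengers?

The 28 buses are the holes and the 141 passengers are the pigeons.
If every bus held at most 5 passengers, the total would be at most 28 × 5 = 140, which is less than 141.
So some bus holds at least ⌈141/28⌉ = 6 passengers.

6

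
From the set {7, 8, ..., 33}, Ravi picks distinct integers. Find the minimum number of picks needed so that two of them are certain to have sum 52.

21

Group the elements by complementary pair {x, 52−x}: {19,33}, {20,32}, {21,31}, …, giving 7 two-element pairs, the single value 26 (it cannot pair with itself since the integers are distinct), and 12 integers whose partner 52−x falls outside [7,33].
By the pigeonhole principle, treating each of those 20 groups as a pigeonhole, one can pick one integer per group — 20 integers — with no two summing to 52.
The 21st integer lands in an occupied pair, forcing a sum of 52.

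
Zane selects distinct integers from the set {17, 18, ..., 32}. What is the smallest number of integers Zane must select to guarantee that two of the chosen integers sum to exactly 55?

Group the elements by complementary pair {x, 55−x}: {23,32}, {24,31}, {25,30}, …, giving 5 two-element pairs and 6 integers whose partner 55−x falls outside [17,32].
Treating each of those 11 groups as a pigeonhole, one can pick one integer per group — 11 integers — with no two summing to 55.
The 12th integer lands in an occupied pair, forcing a sum of 55.

12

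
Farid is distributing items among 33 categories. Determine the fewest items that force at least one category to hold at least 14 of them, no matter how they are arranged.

With 429 items one could put exactly 13 in each of the 33 categories, and no category would reach 14.
Pigeonhole: one more item must land in a category that already has 13, giving it 14.
So 33 × 13 + 1 = 430 items are required.

430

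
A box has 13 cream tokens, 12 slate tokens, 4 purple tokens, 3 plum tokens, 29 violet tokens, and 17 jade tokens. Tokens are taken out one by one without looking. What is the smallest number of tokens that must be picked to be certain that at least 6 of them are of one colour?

28

An adversary could hand out at most 5 tokens per colour (purple, plum run out sooner): 5 + 5 + 4 + 3 + 5 + 5 = 27 tokens and still no colour has 6.
One more token lands in a colour already at 5, so 28 draws are enough and 27 are not.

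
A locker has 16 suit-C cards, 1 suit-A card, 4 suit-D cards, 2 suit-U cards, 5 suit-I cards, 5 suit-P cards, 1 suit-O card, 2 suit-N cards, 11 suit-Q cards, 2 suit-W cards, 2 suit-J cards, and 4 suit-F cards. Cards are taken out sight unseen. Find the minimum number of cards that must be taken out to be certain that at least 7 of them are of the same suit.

Put each drawn card into a box by suit. The largest draw with every box below 7 takes min(count, 6) from each suit; suits with fewer than 6 contribute all they have.
Σ min(cᵢ, 6) = 6 + 1 + 4 + 2 + 5 + 5 + 1 + 2 + 6 + 2 + 2 + 4 = 40.
Draw number 40 + 1 = 41 must push one box to 7.

41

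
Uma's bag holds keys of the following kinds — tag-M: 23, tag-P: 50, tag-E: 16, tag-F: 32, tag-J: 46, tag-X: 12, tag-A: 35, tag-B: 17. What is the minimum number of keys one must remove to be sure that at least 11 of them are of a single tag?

81

Put each drawn key into a box by tag. The largest draw with every box below 11 takes min(count, 10) from each tag.
Σ min(cᵢ, 10) = 10 + 10 + 10 + 10 + 10 + 10 + 10 + 10 = 80.
Draw number 80 + 1 = 81 must push one box to 11.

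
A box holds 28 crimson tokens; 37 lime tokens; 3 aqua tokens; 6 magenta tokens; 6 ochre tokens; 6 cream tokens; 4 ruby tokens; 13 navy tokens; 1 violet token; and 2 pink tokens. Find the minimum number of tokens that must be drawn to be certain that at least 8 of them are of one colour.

50

An adversary could hand out at most 7 tokens per colour (7 colours run out sooner): 7 + 7 + 3 + 6 + 6 + 6 + 4 + 7 + 1 + 2 = 49 tokens and still no colour has 8.
One more token lands in a colour already at 7, so 50 draws are enough and 49 are not.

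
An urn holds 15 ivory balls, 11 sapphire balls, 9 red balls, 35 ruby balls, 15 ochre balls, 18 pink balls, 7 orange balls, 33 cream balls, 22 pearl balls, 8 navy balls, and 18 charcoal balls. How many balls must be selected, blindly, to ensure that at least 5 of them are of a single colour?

The 11 colours are the holes; the balls drawn are the pigeons.
To avoid 5 of any one colour, the worst case takes at most 4 of each colour.
That gives 4 + 4 + 4 + 4 + 4 + 4 + 4 + 4 + 4 + 4 + 4 = 44 balls with no colour reaching 5.
The next ball forces some colour to 5, so 44 + 1 = 45.

45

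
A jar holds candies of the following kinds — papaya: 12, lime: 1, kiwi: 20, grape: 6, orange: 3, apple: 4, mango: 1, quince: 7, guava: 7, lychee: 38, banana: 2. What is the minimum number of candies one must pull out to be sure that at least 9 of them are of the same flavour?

56

An adversary could hand out at most 8 candies per flavour (8 flavours run out sooner): 8 + 1 + 8 + 6 + 3 + 4 + 1 + 7 + 7 + 8 + 2 = 55 candies and still no flavour has 9.
By pigeonhole, one more candy lands in a flavour already at 8, so 56 draws are enough and 55 are not.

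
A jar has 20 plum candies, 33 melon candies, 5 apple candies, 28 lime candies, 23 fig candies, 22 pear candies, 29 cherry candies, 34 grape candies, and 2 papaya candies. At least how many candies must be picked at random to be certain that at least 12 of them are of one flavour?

85

Put each drawn candy into a box by flavour. The largest draw with every box below 12 takes min(count, 11) from each flavour; flavours with fewer than 11 contribute all they have.
Σ min(cᵢ, 11) = 11 + 11 + 5 + 11 + 11 + 11 + 11 + 11 + 2 = 84.
Draw number 84 + 1 = 85 must push one box to 12.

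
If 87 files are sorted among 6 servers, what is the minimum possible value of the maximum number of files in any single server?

15

The 6 servers are the holes and the 87 files are the pigeons.
If every server held at most 14 files, the total would be at most 6 × 14 = 84, which is less than 87.
So some server holds at least ⌈87/6⌉ = 15 files.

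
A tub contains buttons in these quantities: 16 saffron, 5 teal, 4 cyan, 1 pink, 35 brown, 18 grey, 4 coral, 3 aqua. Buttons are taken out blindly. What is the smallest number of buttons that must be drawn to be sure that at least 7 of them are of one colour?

36

An adversary could hand out at most 6 buttons per colour (5 colours run out sooner): 6 + 5 + 4 + 1 + 6 + 6 + 4 + 3 = 35 buttons and still no colour has 7.
One more button lands in a colour already at 6, so 36 draws are enough and 35 are not.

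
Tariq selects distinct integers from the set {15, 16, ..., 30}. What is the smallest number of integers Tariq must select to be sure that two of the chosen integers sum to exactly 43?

10

Group the elements by complementary pair {x, 43−x}: {15,28}, {16,27}, {17,26}, …, giving 7 two-element pairs and 2 integers whose partner 43−x falls outside [15,30].
Treating each of those 9 groups as a pigeonhole, one can pick one integer per group — 9 integers — with no two summing to 43.
The 10th integer lands in an occupied pair, forcing a sum of 43.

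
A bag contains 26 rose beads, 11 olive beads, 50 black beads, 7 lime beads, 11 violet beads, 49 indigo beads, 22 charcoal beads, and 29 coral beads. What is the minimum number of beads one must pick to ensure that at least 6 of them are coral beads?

182

In the worst case for collecting coral beads, every non-coral bead comes out first.
There are 26 + 11 + 50 + 7 + 11 + 49 + 22 = 176 non-coral beads altogether.
After those, each further bead must be coral, so 176 + 6 = 182 draws guarantee 6 coral beads.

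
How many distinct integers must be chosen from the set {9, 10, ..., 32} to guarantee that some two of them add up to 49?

17

Two chosen integers sum to 49 exactly when both halves of some pair {x, 49−x} with 17 ≤ x ≤ 49−x ≤ 32 are chosen — 8 such pairs.
The remaining 8 elements (those with no distinct partner in range) can never complete a 49-sum, so the worst case takes all of them and one from each pair: 8 + 8 = 16.
The 17th integer has to be the second member of some pair, so 16 + 1 = 17.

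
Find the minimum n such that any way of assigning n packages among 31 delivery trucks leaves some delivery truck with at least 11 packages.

With 310 packages one could put exactly 10 in each of the 31 delivery trucks, and no delivery truck would reach 11.
By the pigeonhole principle, one more package must land in a delivery truck that already has 10, giving it 11.
So 31 × 10 + 1 = 311 packages are required.

311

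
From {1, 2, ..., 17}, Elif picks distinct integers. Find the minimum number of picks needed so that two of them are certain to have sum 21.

11

A set avoiding the sum 21 can contain at most one of each pair {x, 21−x}, plus the 3 elements whose complement lies outside the range.
The integers 1, …, 10 (10 of them) are such a set: any two sum to at least 1+2 = 3 and at most 9+10 = 19 < 21.
Any 11th integer completes one of the 7 pairs, so 11 choices force a sum of 21.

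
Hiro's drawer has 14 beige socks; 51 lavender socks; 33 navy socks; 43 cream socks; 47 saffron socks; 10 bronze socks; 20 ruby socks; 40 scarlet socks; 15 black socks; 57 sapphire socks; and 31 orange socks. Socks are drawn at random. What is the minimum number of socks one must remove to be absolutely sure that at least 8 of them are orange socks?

In the worst case for collecting orange socks, every non-orange sock comes out first.
There are 14 + 51 + 33 + 43 + 47 + 10 + 20 + 40 + 15 + 57 = 330 non-orange socks altogether.
After those, each further sock must be orange, so 330 + 8 = 338 draws guarantee 8 orange socks.

338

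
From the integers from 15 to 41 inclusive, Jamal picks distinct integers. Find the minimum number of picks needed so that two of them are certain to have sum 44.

A set avoiding the sum 44 can contain at most one of each pair {x, 44−x}, plus the 13 elements whose complement lies outside the range or equal to its own complement.
The integers 22, …, 41 (20 of them) are such a set: any two sum to at least 22+23 = 45 > 44.
By the pigeonhole principle, any 21st integer completes one of the 7 pairs, so 21 choices force a sum of 44.

21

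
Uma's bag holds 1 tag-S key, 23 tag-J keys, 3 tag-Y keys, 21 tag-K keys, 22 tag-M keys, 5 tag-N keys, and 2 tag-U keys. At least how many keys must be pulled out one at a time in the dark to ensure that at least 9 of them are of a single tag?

Put each drawn key into a box by tag. The largest draw with every box below 9 takes min(count, 8) from each tag; tags with fewer than 8 contribute all they have.
Σ min(cᵢ, 8) = 1 + 8 + 3 + 8 + 8 + 5 + 2 = 35.
Draw number 35 + 1 = 36 must push one box to 9.

36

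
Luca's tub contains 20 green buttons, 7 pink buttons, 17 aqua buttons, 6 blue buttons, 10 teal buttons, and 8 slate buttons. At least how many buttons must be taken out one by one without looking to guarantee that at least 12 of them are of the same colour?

54

Put each drawn button into a box by colour. The largest draw with every box below 12 takes min(count, 11) from each colour; colours with fewer than 11 contribute all they have.
Σ min(cᵢ, 11) = 11 + 7 + 11 + 6 + 10 + 8 = 53.
Draw number 53 + 1 = 54 must push one box to 12.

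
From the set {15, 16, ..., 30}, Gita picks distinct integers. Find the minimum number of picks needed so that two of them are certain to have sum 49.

Group the elements by complementary pair {x, 49−x}: {19,30}, {20,29}, {21,28}, …, giving 6 two-element pairs and 4 integers whose partner 49−x falls outside [15,30].
Treating each of those 10 groups as a pigeonhole, one can pick one integer per group — 10 integers — with no two summing to 49.
The 11th integer lands in an occupied pair, forcing a sum of 49.

11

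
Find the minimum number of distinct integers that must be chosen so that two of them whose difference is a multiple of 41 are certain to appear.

Integers whose pairwise differences are multiples of 41 are exactly those sharing a remainder mod 41. The 41 residue classes mod 41 are the pigeonholes.
With 41 integers one could put 1 in each residue class and have no class reach 2.
The 42nd integer pushes some class to 2, so 41·1 + 1 = 42.

42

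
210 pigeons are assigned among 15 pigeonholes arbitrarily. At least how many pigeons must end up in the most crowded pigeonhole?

The 15 pigeonholes are the holes and the 210 pigeons are the pigeons.
If every pigeonhole held at most 13 pigeons, the total would be at most 15 × 13 = 195, which is less than 210.
So some pigeonhole holds at least ⌈210/15⌉ = 14 pigeons.

14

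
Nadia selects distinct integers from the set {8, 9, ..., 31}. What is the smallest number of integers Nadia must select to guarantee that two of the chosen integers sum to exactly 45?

16

Two chosen integers sum to 45 exactly when both halves of some pair {x, 45−x} with 14 ≤ x ≤ 45−x ≤ 31 are chosen — 9 such pairs.
The remaining 6 elements (those with no distinct partner in range) can never complete a 45-sum, so the worst case takes all of them and one from each pair: 6 + 9 = 15.
Pigeonhole: the 16th integer has to be the second member of some pair, so 15 + 1 = 16.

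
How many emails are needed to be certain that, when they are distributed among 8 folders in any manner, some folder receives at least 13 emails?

97

With 96 emails one could put exactly 12 in each of the 8 folders, and no folder would reach 13.
One more email must land in a folder that already has 12, giving it 13.
So 8 × 12 + 1 = 97 emails are required.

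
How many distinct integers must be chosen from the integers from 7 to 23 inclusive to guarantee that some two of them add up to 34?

12

Group the elements by complementary pair {x, 34−x}: {11,23}, {12,22}, {13,21}, …, giving 6 two-element pairs, the single value 17 (it cannot pair with itself since the integers are distinct), and 4 integers whose partner 34−x falls outside [7,23].
Treating each of those 11 groups as a pigeonhole, one can pick one integer per group — 11 integers — with no two summing to 34.
The 12th integer lands in an occupied pair, forcing a sum of 34.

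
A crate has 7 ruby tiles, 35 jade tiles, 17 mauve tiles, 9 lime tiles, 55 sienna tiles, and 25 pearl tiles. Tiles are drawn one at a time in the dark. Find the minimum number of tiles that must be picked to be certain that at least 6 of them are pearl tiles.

In the worst case for collecting pearl tiles, every non-pearl tile comes out first.
There are 7 + 35 + 17 + 9 + 55 = 123 non-pearl tiles altogether.
After those, each further tile must be pearl, so 123 + 6 = 129 draws guarantee 6 pearl tiles.

129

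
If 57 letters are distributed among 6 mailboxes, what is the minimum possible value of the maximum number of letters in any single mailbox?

10

The 6 mailboxes are the holes and the 57 letters are the pigeons.
If every mailbox held at most 9 letters, the total would be at most 6 × 9 = 54, which is less than 57.
So some mailbox holds at least ⌈57/6⌉ = 10 letters.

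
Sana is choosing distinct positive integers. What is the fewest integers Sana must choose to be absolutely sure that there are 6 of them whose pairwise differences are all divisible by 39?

196

Integers whose pairwise differences are multiples of 39 are exactly those sharing a remainder mod 39. The 39 residue classes mod 39 are the pigeonholes.
With 195 integers one could put 5 in each residue class and have no class reach 6.
The 196th integer pushes some class to 6, so 39·5 + 1 = 196.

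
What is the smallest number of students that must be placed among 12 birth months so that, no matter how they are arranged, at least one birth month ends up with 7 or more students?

With 72 students one could put exactly 6 in each of the 12 birth months, and no birth month would reach 7.
By pigeonhole, one more student must land in a birth month that already has 6, giving it 7.
So 12 × 6 + 1 = 73 students are required.

73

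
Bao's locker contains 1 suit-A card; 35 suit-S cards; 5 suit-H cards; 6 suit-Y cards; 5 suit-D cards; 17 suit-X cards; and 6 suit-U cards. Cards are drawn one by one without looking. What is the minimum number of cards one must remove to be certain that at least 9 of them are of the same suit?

By pigeonhole, put each drawn card into a box by suit. The largest draw with every box below 9 takes min(count, 8) from each suit; suits with fewer than 8 contribute all they have.
Σ min(cᵢ, 8) = 1 + 8 + 5 + 6 + 5 + 8 + 6 = 39.
Draw number 39 + 1 = 40 must push one box to 9.

40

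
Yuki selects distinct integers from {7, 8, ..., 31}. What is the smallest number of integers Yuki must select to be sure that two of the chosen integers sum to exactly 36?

15

Two chosen integers sum to 36 exactly when both halves of some pair {x, 36−x} with 7 ≤ x ≤ 36−x ≤ 29 are chosen — 11 such pairs.
The remaining 3 elements (those with no distinct partner in range) can never complete a 36-sum, so the worst case takes all of them and one from each pair: 3 + 11 = 14.
By the pigeonhole principle, the 15th integer has to be the second member of some pair, so 14 + 1 = 15.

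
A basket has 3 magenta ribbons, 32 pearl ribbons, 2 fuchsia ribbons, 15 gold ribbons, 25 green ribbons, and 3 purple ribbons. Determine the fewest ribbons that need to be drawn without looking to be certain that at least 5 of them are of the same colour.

21

Put each drawn ribbon into a box by colour. The largest draw with every box below 5 takes min(count, 4) from each colour; colours with fewer than 4 contribute all they have.
Σ min(cᵢ, 4) = 3 + 4 + 2 + 4 + 4 + 3 = 20.
Draw number 20 + 1 = 21 must push one box to 5.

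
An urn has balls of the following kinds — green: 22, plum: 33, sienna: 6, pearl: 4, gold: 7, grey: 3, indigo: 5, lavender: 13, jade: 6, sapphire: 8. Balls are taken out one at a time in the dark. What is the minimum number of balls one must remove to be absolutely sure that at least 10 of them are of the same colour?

An adversary could hand out at most 9 balls per colour (7 colours run out sooner): 9 + 9 + 6 + 4 + 7 + 3 + 5 + 9 + 6 + 8 = 66 balls and still no colour has 10.
One more ball lands in a colour already at 9, so 67 draws are enough and 66 are not.

67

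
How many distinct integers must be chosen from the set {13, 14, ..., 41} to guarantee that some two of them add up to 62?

20

Two chosen integers sum to 62 exactly when both halves of some pair {x, 62−x} with 21 ≤ x ≤ 62−x ≤ 41 are chosen — 10 such pairs.
The remaining 9 elements (those with no distinct partner in range) can never complete a 62-sum, so the worst case takes all of them and one from each pair: 9 + 10 = 19.
By pigeonhole, the 20th integer has to be the second member of some pair, so 19 + 1 = 20.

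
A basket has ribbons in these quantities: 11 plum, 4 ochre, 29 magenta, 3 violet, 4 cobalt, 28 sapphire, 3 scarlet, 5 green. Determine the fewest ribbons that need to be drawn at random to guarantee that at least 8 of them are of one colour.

41

An adversary could hand out at most 7 ribbons per colour (5 colours run out sooner): 7 + 4 + 7 + 3 + 4 + 7 + 3 + 5 = 40 ribbons and still no colour has 8.
By pigeonhole, one more ribbon lands in a colour already at 7, so 41 draws are enough and 40 are not.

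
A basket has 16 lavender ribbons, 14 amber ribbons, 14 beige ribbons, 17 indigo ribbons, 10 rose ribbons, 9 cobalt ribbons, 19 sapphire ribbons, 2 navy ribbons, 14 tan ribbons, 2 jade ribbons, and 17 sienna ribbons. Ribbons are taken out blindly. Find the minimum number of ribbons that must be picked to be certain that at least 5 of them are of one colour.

An adversary could hand out at most 4 ribbons per colour (navy, jade run out sooner): 4 + 4 + 4 + 4 + 4 + 4 + 4 + 2 + 4 + 2 + 4 = 40 ribbons and still no colour has 5.
By the pigeonhole principle, one more ribbon lands in a colour already at 4, so 41 draws are enough and 40 are not.

41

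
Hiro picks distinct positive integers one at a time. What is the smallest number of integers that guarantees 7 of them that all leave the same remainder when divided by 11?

Pigeonhole: the 11 residue classes mod 11 are the pigeonholes.
With 66 integers one could put 6 in each residue class and have no class reach 7.
The 67th integer pushes some class to 7, so 11·6 + 1 = 67.

67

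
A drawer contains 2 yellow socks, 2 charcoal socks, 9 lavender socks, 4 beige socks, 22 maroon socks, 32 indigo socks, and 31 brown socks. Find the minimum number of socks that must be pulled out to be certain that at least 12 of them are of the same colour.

By the pigeonhole principle, put each drawn sock into a box by colour. The largest draw with every box below 12 takes min(count, 11) from each colour; colours with fewer than 11 contribute all they have.
Σ min(cᵢ, 11) = 2 + 2 + 9 + 4 + 11 + 11 + 11 = 50.
Draw number 50 + 1 = 51 must push one box to 12.

51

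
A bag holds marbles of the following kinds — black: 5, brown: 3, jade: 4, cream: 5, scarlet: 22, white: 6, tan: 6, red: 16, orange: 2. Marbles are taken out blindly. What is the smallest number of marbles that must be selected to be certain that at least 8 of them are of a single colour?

46

Pigeonhole: the 9 colours are the holes; the marbles drawn are the pigeons.
To avoid 8 of any one colour, the worst case takes at most 7 of each colour, or every marble of a colour that has fewer than 7.
That gives 5 + 3 + 4 + 5 + 7 + 6 + 6 + 7 + 2 = 45 marbles with no colour reaching 8.
The next marble forces some colour to 8, so 45 + 1 = 46.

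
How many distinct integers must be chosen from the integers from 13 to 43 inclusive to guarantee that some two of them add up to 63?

20

Group the elements by complementary pair {x, 63−x}: {20,43}, {21,42}, {22,41}, …, giving 12 two-element pairs and 7 integers whose partner 63−x falls outside [13,43].
By the pigeonhole principle, treating each of those 19 groups as a pigeonhole, one can pick one integer per group — 19 integers — with no two summing to 63.
The 20th integer lands in an occupied pair, forcing a sum of 63.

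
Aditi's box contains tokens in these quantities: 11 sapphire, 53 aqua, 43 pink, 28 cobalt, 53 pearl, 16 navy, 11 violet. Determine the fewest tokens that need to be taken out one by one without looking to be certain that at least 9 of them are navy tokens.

208

In the worst case for collecting navy tokens, every non-navy token comes out first.
There are 11 + 53 + 43 + 28 + 53 + 11 = 199 non-navy tokens altogether.
After those, each further token must be navy, so 199 + 9 = 208 draws guarantee 9 navy tokens.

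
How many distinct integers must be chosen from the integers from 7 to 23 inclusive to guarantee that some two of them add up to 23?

Two chosen integers sum to 23 exactly when both halves of some pair {x, 23−x} with 7 ≤ x ≤ 23−x ≤ 16 are chosen — 5 such pairs.
The remaining 7 elements (those with no distinct partner in range) can never complete a 23-sum, so the worst case takes all of them and one from each pair: 7 + 5 = 12.
The 13th integer has to be the second member of some pair, so 12 + 1 = 13.

13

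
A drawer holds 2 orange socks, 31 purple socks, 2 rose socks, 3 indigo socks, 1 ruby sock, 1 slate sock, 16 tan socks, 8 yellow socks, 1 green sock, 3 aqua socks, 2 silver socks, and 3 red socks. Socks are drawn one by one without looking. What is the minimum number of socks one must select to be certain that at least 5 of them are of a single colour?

31

An adversary could hand out at most 4 socks per colour (9 colours run out sooner): 2 + 4 + 2 + 3 + 1 + 1 + 4 + 4 + 1 + 3 + 2 + 3 = 30 socks and still no colour has 5.
By the pigeonhole principle, one more sock lands in a colour already at 4, so 31 draws are enough and 30 are not.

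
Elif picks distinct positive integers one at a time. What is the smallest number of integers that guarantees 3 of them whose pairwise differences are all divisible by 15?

Integers whose pairwise differences are multiples of 15 are exactly those sharing a remainder mod 15. The 15 residue classes mod 15 are the pigeonholes.
With 30 integers one could put 2 in each residue class and have no class reach 3.
The 31st integer pushes some class to 3, so 15·2 + 1 = 31.

31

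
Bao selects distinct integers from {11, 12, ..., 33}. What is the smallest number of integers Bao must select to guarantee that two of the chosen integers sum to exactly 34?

Two chosen integers sum to 34 exactly when both halves of some pair {x, 34−x} with 11 ≤ x ≤ 34−x ≤ 23 are chosen — 6 such pairs.
The remaining 11 elements (those with no distinct partner in range) can never complete a 34-sum, so the worst case takes all of them and one from each pair: 11 + 6 = 17.
By pigeonhole, the 18th integer has to be the second member of some pair, so 17 + 1 = 18.

18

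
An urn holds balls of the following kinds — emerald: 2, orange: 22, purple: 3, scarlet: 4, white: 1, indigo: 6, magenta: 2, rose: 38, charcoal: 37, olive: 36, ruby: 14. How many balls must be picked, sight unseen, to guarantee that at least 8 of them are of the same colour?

An adversary could hand out at most 7 balls per colour (6 colours run out sooner): 2 + 7 + 3 + 4 + 1 + 6 + 2 + 7 + 7 + 7 + 7 = 53 balls and still no colour has 8.
One more ball lands in a colour already at 7, so 54 draws are enough and 53 are not.

54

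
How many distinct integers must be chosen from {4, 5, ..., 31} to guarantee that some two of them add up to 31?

Two chosen integers sum to 31 exactly when both halves of some pair {x, 31−x} with 4 ≤ x ≤ 31−x ≤ 27 are chosen — 12 such pairs.
The remaining 4 elements (those with no distinct partner in range) can never complete a 31-sum, so the worst case takes all of them and one from each pair: 4 + 12 = 16.
By pigeonhole, the 17th integer has to be the second member of some pair, so 16 + 1 = 17.

17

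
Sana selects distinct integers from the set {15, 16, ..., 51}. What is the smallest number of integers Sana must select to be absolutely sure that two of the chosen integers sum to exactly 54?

26

A set avoiding the sum 54 can contain at most one of each pair {x, 54−x}, plus the 13 elements whose complement lies outside the range or equal to its own complement.
The integers 27, …, 51 (25 of them) are such a set: any two sum to at least 27+28 = 55 > 54.
By pigeonhole, any 26th integer completes one of the 12 pairs, so 26 choices force a sum of 54.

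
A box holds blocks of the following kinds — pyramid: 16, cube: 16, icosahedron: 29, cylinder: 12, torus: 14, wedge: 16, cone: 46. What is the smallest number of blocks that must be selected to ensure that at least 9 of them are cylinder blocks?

In the worst case for collecting cylinder blocks, every non-cylinder block comes out first.
There are 16 + 16 + 29 + 14 + 16 + 46 = 137 non-cylinder blocks altogether.
After those, each further block must be cylinder, so 137 + 9 = 146 draws guarantee 9 cylinder blocks.

146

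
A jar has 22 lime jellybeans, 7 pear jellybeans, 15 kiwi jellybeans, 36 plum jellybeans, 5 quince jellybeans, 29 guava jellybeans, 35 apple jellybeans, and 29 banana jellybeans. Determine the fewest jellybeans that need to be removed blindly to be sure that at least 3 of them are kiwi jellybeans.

In the worst case for collecting kiwi jellybeans, every non-kiwi jellybean comes out first.
There are 22 + 7 + 36 + 5 + 29 + 35 + 29 = 163 non-kiwi jellybeans altogether.
After those, each further jellybean must be kiwi, so 163 + 3 = 166 draws guarantee 3 kiwi jellybeans.

166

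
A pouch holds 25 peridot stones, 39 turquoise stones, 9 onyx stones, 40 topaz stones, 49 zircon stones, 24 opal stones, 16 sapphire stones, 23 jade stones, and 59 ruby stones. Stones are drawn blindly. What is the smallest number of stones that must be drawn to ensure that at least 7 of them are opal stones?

267

In the worst case for collecting opal stones, every non-opal stone comes out first.
There are 25 + 39 + 9 + 40 + 49 + 16 + 23 + 59 = 260 non-opal stones altogether.
After those, each further stone must be opal, so 260 + 7 = 267 draws guarantee 7 opal stones.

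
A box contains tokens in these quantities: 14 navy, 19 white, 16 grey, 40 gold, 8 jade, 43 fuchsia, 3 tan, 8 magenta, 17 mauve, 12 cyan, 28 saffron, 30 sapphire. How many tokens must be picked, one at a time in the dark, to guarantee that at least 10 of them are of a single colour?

101

The 12 colours are the holes; the tokens drawn are the pigeons.
To avoid 10 of any one colour, the worst case takes at most 9 of each colour, or every token of a colour that has fewer than 9.
That gives 9 + 9 + 9 + 9 + 8 + 9 + 3 + 8 + 9 + 9 + 9 + 9 = 100 tokens with no colour reaching 10.
The next token forces some colour to 10, so 100 + 1 = 101.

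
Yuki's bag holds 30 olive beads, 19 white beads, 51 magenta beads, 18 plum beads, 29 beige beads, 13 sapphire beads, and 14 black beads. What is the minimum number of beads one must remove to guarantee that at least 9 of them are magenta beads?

132

In the worst case for collecting magenta beads, every non-magenta bead comes out first.
There are 30 + 19 + 18 + 29 + 13 + 14 = 123 non-magenta beads altogether.
After those, each further bead must be magenta, so 123 + 9 = 132 draws guarantee 9 magenta beads.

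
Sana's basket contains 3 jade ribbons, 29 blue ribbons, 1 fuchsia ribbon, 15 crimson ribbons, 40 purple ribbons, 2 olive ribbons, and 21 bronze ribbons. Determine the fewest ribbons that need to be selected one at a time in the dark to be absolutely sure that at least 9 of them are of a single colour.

39

Put each drawn ribbon into a box by colour. The largest draw with every box below 9 takes min(count, 8) from each colour; colours with fewer than 8 contribute all they have.
Σ min(cᵢ, 8) = 3 + 8 + 1 + 8 + 8 + 2 + 8 = 38.
Draw number 38 + 1 = 39 must push one box to 9.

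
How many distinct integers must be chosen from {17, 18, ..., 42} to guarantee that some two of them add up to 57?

Two chosen integers sum to 57 exactly when both halves of some pair {x, 57−x} with 17 ≤ x ≤ 57−x ≤ 40 are chosen — 12 such pairs.
The remaining 2 elements (those with no distinct partner in range) can never complete a 57-sum, so the worst case takes all of them and one from each pair: 2 + 12 = 14.
Pigeonhole: the 15th integer has to be the second member of some pair, so 14 + 1 = 15.

15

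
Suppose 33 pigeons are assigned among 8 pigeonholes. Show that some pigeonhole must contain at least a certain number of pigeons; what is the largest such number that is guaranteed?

5

The 8 pigeonholes are the holes and the 33 pigeons are the pigeons.
If every pigeonhole held at most 4 pigeons, the total would be at most 8 × 4 = 32, which is less than 33.
So some pigeonhole holds at least ⌈33/8⌉ = 5 pigeons.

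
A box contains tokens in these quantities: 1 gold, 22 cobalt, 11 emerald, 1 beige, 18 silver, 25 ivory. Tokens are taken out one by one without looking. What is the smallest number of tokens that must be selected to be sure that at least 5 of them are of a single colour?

Put each drawn token into a box by colour. The largest draw with every box below 5 takes min(count, 4) from each colour; colours with fewer than 4 contribute all they have.
Σ min(cᵢ, 4) = 1 + 4 + 4 + 1 + 4 + 4 = 18.
Draw number 18 + 1 = 19 must push one box to 5.

19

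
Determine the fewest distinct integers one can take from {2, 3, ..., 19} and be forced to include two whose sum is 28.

Group the elements by complementary pair {x, 28−x}: {9,19}, {10,18}, {11,17}, …, giving 5 two-element pairs; the single value 14 (it cannot pair with itself since the integers are distinct); and 7 integers whose partner 28−x falls outside [2,19].
Pigeonhole: treating each of those 13 groups as a pigeonhole, one can pick one integer per group — 13 integers — with no two summing to 28.
The 14th integer lands in an occupied pair, forcing a sum of 28.

14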